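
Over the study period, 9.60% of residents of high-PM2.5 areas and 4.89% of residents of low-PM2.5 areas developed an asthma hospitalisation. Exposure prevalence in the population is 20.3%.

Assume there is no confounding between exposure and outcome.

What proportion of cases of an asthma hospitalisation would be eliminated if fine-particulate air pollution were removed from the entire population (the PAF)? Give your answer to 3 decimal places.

PAF ≈ 0.164

p₁ = 0.096, p₀ = 0.0489.
Overall risk P(Y=1) = π·p₁ + (1−π)·p₀ = 0.203×0.096 + 0.797×0.0489 = 0.058461.
Under exogeneity, PAF = [P(Y=1) − p₀] / P(Y=1).
PAF = (0.058461 − 0.0489) / 0.058461 ≈ 0.1635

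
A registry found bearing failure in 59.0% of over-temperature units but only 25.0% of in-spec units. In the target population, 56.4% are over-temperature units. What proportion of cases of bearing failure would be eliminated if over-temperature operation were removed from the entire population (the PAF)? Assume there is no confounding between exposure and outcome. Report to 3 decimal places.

PAF ≈ 0.434

p₁ = 0.59, p₀ = 0.25.
Overall risk P(Y=1) = π·p₁ + (1−π)·p₀ = 0.564×0.59 + 0.436×0.25 = 0.44176.
Under exogeneity, PAF = [P(Y=1) − p₀] / P(Y=1).
PAF = (0.44176 − 0.25) / 0.44176 ≈ 0.4341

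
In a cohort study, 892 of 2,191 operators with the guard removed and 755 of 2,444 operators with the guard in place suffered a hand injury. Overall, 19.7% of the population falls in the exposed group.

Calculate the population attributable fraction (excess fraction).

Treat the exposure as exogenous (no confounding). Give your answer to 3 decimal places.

PAF ≈ 0.059

p₁ = P(outcome | exposed) = 892/2191 = 0.40712
p₀ = P(outcome | unexposed) = 755/2444 = 0.30892
Overall risk P(Y=1) = π·p₁ + (1−π)·p₀ = 0.197×0.40712 + 0.803×0.30892 = 0.32827.
Under exogeneity, PAF = [P(Y=1) − p₀] / P(Y=1).
PAF = (0.32827 − 0.30892) / 0.32827 ≈ 0.0589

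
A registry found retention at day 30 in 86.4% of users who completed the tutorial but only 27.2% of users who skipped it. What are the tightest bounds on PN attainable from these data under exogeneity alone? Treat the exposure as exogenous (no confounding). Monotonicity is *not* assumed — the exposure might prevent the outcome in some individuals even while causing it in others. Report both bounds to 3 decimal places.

0.685 ≤ PN ≤ 0.843

p₁ = 0.864, p₀ = 0.272.
Under exogeneity alone the bounds on PN are max{0,(p₁−p₀)/p₁} ≤ PN ≤ min{1,(1−p₀)/p₁}.
  lower = (p₁ − p₀)/p₁ = 0.592 / 0.864 ≈ 0.6852
  upper = min{1, (1 − p₀)/p₁} = 0.728 / 0.864 ≈ 0.8426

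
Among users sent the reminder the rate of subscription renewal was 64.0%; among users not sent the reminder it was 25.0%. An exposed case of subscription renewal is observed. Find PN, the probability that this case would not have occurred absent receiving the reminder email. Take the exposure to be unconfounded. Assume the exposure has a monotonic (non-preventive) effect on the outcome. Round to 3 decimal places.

PN ≈ 0.609

p₁ = 0.64, p₀ = 0.25.
Under exogeneity and monotonicity, PN = (p₁ − p₀) / p₁.
PN = (0.64 − 0.25) / 0.64 = 0.39 / 0.64 ≈ 0.6094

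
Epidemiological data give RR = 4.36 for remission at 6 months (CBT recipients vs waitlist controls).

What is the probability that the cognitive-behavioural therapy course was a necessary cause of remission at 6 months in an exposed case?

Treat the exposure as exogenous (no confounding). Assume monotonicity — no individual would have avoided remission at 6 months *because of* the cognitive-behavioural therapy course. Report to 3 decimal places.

PN ≈ 0.771

Under exogeneity and monotonicity, PN = (RR − 1) / RR = 1 − 1/RR.
PN = (4.36 − 1) / 4.36 = 3.36 / 4.36 ≈ 0.7706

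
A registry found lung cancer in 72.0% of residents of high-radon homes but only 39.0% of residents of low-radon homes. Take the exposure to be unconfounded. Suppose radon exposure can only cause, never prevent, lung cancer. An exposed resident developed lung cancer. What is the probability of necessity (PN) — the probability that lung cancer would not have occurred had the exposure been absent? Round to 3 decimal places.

PN ≈ 0.458

p₁ = 0.72, p₀ = 0.39.
Under exogeneity and monotonicity, PN = (p₁ − p₀) / p₁.
PN = (0.72 − 0.39) / 0.72 = 0.33 / 0.72 ≈ 0.4583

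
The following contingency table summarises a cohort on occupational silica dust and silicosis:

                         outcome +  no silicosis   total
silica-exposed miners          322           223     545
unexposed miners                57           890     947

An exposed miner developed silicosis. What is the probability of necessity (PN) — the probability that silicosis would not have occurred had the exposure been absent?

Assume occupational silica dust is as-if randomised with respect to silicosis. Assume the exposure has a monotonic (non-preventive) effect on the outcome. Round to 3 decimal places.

p₁ = P(outcome | exposed) = 322/545 = 0.59083
p₀ = P(outcome | unexposed) = 57/947 = 0.06019
Under exogeneity and monotonicity, PN = (p₁ − p₀) / p₁.
PN = (0.59083 − 0.06019) / 0.59083 = 0.53064 / 0.59083 ≈ 0.8981

PN ≈ 0.898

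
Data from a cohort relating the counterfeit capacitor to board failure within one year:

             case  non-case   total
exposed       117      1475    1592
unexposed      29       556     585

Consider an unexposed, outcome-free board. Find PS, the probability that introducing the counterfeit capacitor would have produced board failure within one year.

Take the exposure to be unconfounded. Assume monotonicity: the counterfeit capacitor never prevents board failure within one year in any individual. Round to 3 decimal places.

PS ≈ 0.025

p₁ = P(outcome | exposed) = 117/1592 = 0.073492
p₀ = P(outcome | unexposed) = 29/585 = 0.049573
Under exogeneity and monotonicity, PS = (p₁ − p₀) / (1 − p₀).
PS = (0.073492 − 0.049573) / (1 − 0.049573) = 0.02392 / 0.95043 ≈ 0.0252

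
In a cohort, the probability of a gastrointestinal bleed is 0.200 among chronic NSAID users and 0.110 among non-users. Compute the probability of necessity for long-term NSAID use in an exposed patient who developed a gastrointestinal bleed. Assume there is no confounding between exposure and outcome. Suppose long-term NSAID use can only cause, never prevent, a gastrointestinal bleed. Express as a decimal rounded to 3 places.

Let p₁ = 0.2, p₀ = 0.11.
Under exogeneity and monotonicity, PN = (p₁ − p₀) / p₁.
PN = (0.2 − 0.11) / 0.2 = 0.09 / 0.2 ≈ 0.4500

PN ≈ 0.450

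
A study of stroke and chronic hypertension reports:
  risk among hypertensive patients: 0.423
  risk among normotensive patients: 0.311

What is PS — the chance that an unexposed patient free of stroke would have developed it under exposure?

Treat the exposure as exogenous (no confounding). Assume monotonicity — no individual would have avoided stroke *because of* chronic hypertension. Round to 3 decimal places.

PS ≈ 0.163

Let p₁ = 0.423, p₀ = 0.311.
Under exogeneity and monotonicity, PS = (p₁ − p₀) / (1 − p₀).
PS = (0.423 − 0.311) / (1 − 0.311) = 0.112 / 0.689 ≈ 0.1626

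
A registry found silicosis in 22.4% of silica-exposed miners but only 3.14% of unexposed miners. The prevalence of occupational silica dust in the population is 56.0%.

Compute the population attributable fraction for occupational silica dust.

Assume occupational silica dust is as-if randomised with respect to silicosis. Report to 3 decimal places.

p₁ = 0.224, p₀ = 0.0314.
Overall risk P(Y=1) = π·p₁ + (1−π)·p₀ = 0.56×0.224 + 0.44×0.0314 = 0.13926.
Under exogeneity, PAF = [P(Y=1) − p₀] / P(Y=1).
PAF = (0.13926 − 0.0314) / 0.13926 ≈ 0.7745

PAF ≈ 0.775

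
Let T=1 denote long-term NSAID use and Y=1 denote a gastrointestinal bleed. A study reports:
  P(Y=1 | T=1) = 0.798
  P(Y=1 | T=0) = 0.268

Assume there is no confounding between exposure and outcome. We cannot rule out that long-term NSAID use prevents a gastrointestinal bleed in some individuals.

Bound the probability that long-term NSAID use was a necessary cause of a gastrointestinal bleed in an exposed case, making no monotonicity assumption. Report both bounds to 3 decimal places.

Let p₁ = 0.798, p₀ = 0.268.
Under exogeneity alone the bounds on PN are max{0,(p₁−p₀)/p₁} ≤ PN ≤ min{1,(1−p₀)/p₁}.
  lower = (p₁ − p₀)/p₁ = 0.53 / 0.798 ≈ 0.6642
  upper = min{1, (1 − p₀)/p₁} = 0.732 / 0.798 ≈ 0.9173

0.664 ≤ PN ≤ 0.917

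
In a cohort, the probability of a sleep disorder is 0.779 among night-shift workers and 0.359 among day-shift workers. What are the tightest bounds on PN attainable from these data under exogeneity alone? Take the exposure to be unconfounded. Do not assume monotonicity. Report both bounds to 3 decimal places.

Let p₁ = 0.779, p₀ = 0.359.
Under exogeneity alone the bounds on PN are max{0,(p₁−p₀)/p₁} ≤ PN ≤ min{1,(1−p₀)/p₁}.
  lower = (p₁ − p₀)/p₁ = 0.42 / 0.779 ≈ 0.5392
  upper = min{1, (1 − p₀)/p₁} = 0.641 / 0.779 ≈ 0.8228

0.539 ≤ PN ≤ 0.823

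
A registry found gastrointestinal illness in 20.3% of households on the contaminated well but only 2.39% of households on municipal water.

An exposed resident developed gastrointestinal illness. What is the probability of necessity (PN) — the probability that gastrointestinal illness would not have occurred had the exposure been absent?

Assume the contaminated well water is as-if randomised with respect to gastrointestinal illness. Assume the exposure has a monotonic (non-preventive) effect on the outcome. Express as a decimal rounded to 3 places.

p₁ = 0.203, p₀ = 0.0239.
Under exogeneity and monotonicity, PN = (p₁ − p₀) / p₁.
PN = (0.203 − 0.0239) / 0.203 = 0.1791 / 0.203 ≈ 0.8823

PN ≈ 0.882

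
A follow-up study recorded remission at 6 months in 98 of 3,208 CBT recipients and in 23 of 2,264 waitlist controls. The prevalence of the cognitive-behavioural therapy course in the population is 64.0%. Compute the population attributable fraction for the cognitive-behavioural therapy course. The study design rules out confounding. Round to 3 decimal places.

p₁ = P(outcome | exposed) = 98/3208 = 0.030549
p₀ = P(outcome | unexposed) = 23/2264 = 0.010159
Overall risk P(Y=1) = π·p₁ + (1−π)·p₀ = 0.64×0.030549 + 0.36×0.010159 = 0.023208.
Under exogeneity, PAF = [P(Y=1) − p₀] / P(Y=1).
PAF = (0.023208 − 0.010159) / 0.023208 ≈ 0.5623

PAF ≈ 0.562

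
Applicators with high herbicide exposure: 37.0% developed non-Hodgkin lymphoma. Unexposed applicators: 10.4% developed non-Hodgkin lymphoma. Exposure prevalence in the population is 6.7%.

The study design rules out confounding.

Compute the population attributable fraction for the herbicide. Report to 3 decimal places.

p₁ = 0.37, p₀ = 0.104.
Overall risk P(Y=1) = π·p₁ + (1−π)·p₀ = 0.067×0.37 + 0.933×0.104 = 0.12182.
Under exogeneity, PAF = [P(Y=1) − p₀] / P(Y=1).
PAF = (0.12182 − 0.104) / 0.12182 ≈ 0.1463

PAF ≈ 0.146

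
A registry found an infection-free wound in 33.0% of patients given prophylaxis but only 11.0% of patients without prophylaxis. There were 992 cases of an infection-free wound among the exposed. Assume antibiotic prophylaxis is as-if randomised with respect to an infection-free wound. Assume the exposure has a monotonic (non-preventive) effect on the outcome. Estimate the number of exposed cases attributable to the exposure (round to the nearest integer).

p₁ = 0.33, p₀ = 0.11.
PN = (p₁ − p₀)/p₁ = (0.33 − 0.11) / 0.33 ≈ 0.66667.
Attributable cases ≈ PN × (exposed cases) = 0.66667 × 992 ≈ 661.33.

about 661 cases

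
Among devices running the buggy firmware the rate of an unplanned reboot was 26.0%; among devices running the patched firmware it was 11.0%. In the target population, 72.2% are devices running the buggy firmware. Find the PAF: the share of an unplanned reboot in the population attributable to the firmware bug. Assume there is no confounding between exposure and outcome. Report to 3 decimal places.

PAF ≈ 0.496

p₁ = 0.26, p₀ = 0.11.
Overall risk P(Y=1) = π·p₁ + (1−π)·p₀ = 0.722×0.26 + 0.278×0.11 = 0.2183.
Under exogeneity, PAF = [P(Y=1) − p₀] / P(Y=1).
PAF = (0.2183 − 0.11) / 0.2183 ≈ 0.4961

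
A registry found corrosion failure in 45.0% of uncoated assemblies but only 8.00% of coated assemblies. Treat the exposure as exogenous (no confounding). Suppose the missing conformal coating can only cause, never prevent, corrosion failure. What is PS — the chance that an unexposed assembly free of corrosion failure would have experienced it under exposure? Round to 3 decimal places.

PS ≈ 0.402

p₁ = 0.45, p₀ = 0.08.
Under exogeneity and monotonicity, PS = (p₁ − p₀) / (1 − p₀).
PS = (0.45 − 0.08) / (1 − 0.08) = 0.37 / 0.92 ≈ 0.4022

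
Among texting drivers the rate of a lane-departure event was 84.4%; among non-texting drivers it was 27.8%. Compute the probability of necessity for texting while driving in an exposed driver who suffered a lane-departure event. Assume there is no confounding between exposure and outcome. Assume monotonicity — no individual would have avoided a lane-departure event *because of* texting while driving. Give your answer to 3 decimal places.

PN ≈ 0.671

p₁ = 0.844, p₀ = 0.278.
Under exogeneity and monotonicity, PN = (p₁ − p₀) / p₁.
PN = (0.844 − 0.278) / 0.844 = 0.566 / 0.844 ≈ 0.6706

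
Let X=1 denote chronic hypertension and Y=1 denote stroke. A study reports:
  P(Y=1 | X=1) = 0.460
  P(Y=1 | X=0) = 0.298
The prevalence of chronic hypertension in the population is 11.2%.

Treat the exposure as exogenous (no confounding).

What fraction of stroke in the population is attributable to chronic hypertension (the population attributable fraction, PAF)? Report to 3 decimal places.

Let p₁ = 0.46, p₀ = 0.298.
Overall risk P(Y=1) = π·p₁ + (1−π)·p₀ = 0.112×0.46 + 0.888×0.298 = 0.31614.
Under exogeneity, PAF = [P(Y=1) − p₀] / P(Y=1).
PAF = (0.31614 − 0.298) / 0.31614 ≈ 0.0574

PAF ≈ 0.057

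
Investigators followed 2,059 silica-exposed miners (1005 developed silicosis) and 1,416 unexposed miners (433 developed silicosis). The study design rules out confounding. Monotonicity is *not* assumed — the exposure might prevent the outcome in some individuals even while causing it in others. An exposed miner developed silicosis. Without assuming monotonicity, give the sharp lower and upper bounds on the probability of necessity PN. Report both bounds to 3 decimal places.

p₁ = P(outcome | exposed) = 1005/2059 = 0.4881
p₀ = P(outcome | unexposed) = 433/1416 = 0.30579
Under exogeneity alone the bounds on PN are max{0,(p₁−p₀)/p₁} ≤ PN ≤ min{1,(1−p₀)/p₁}.
  lower = (p₁ − p₀)/p₁ = 0.18231 / 0.4881 ≈ 0.3735
  upper = min{1, (1 − p₀)/p₁} = 0.69421 / 0.4881 ≈ 1.4223 → capped at 1

0.374 ≤ PN ≤ 1.000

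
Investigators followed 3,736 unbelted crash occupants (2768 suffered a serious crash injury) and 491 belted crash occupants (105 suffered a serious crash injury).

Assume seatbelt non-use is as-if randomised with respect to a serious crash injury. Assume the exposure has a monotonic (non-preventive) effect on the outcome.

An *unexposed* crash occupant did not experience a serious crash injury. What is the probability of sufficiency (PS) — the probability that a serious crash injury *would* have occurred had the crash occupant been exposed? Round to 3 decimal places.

PS ≈ 0.670

p₁ = P(outcome | exposed) = 2768/3736 = 0.7409
p₀ = P(outcome | unexposed) = 105/491 = 0.21385
Under exogeneity and monotonicity, PS = (p₁ − p₀) / (1 − p₀).
PS = (0.7409 − 0.21385) / (1 − 0.21385) = 0.52705 / 0.78615 ≈ 0.6704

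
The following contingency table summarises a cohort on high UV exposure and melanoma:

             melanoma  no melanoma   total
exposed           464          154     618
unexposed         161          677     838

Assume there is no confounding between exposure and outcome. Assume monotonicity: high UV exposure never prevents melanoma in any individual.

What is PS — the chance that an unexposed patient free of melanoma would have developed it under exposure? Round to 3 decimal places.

p₁ = P(outcome | exposed) = 464/618 = 0.75081
p₀ = P(outcome | unexposed) = 161/838 = 0.19212
Under exogeneity and monotonicity, PS = (p₁ − p₀)/(1 − p₀).
PS = (0.75081 − 0.19212) / 0.80788 ≈ 0.6915

PS ≈ 0.692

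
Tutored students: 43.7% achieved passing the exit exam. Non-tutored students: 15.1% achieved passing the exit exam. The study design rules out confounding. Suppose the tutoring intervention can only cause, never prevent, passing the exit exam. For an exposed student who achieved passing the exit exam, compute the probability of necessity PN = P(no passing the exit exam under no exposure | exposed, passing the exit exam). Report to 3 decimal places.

PN ≈ 0.654

p₁ = 0.437, p₀ = 0.151.
Under exogeneity and monotonicity, PN = (p₁ − p₀) / p₁.
PN = (0.437 − 0.151) / 0.437 = 0.286 / 0.437 ≈ 0.6545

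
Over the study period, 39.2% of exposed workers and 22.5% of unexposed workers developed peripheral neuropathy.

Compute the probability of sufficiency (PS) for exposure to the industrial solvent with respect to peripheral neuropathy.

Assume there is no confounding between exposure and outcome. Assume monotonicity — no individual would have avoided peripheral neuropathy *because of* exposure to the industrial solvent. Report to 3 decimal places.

p₁ = 0.392, p₀ = 0.225.
Under exogeneity and monotonicity, PS = (p₁ − p₀) / (1 − p₀).
PS = (0.392 − 0.225) / (1 − 0.225) = 0.167 / 0.775 ≈ 0.2155

PS ≈ 0.215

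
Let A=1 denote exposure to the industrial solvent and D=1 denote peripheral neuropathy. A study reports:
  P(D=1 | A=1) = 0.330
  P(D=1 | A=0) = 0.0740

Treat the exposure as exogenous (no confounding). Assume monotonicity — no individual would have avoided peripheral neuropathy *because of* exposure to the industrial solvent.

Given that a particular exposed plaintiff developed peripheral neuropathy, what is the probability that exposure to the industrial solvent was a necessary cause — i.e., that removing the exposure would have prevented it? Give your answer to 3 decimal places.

Let p₁ = 0.33, p₀ = 0.074.
Under exogeneity and monotonicity, PN = (p₁ − p₀) / p₁.
PN = (0.33 − 0.074) / 0.33 = 0.256 / 0.33 ≈ 0.7758

PN ≈ 0.776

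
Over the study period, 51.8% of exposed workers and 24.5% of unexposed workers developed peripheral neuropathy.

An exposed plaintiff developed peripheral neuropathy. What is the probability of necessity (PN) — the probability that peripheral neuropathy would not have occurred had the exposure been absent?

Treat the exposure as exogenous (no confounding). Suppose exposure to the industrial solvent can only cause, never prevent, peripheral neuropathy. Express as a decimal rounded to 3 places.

p₁ = 0.518, p₀ = 0.245.
Under exogeneity and monotonicity, PN = (p₁ − p₀) / p₁.
PN = (0.518 − 0.245) / 0.518 = 0.273 / 0.518 ≈ 0.5270

PN ≈ 0.527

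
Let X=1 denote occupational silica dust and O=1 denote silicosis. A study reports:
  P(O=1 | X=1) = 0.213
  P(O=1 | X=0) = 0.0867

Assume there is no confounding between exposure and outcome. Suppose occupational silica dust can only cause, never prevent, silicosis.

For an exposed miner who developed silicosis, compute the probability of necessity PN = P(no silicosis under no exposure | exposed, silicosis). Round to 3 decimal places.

PN ≈ 0.593

Let p₁ = 0.213, p₀ = 0.0867.
Under exogeneity and monotonicity, PN = (p₁ − p₀) / p₁.
PN = (0.213 − 0.0867) / 0.213 = 0.1263 / 0.213 ≈ 0.5930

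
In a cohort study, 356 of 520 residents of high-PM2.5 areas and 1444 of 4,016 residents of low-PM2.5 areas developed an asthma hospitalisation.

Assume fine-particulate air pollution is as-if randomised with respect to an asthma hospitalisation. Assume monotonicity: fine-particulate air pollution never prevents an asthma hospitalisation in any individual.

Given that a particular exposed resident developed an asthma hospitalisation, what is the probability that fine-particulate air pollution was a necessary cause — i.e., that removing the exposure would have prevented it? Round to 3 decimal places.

p₁ = P(outcome | exposed) = 356/520 = 0.68462
p₀ = P(outcome | unexposed) = 1444/4016 = 0.35956
Under exogeneity and monotonicity, PN = (p₁ − p₀) / p₁.
PN = (0.68462 − 0.35956) / 0.68462 = 0.32505 / 0.68462 ≈ 0.4748

PN ≈ 0.475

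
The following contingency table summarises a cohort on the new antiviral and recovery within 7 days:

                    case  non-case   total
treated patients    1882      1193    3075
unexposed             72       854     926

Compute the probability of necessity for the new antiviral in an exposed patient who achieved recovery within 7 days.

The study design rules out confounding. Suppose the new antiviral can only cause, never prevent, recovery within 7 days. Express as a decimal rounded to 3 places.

PN ≈ 0.873

p₁ = P(outcome | exposed) = 1882/3075 = 0.61203
p₀ = P(outcome | unexposed) = 72/926 = 0.077754
Under exogeneity and monotonicity, PN = (p₁ − p₀)/p₁.
PN = (0.61203 − 0.077754) / 0.61203 ≈ 0.8730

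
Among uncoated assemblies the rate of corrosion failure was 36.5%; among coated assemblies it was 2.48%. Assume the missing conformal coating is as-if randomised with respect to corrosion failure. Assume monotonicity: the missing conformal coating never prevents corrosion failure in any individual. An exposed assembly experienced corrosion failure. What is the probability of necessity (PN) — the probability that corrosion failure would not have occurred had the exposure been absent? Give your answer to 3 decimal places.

p₁ = 0.365, p₀ = 0.0248.
Under exogeneity and monotonicity, PN = (p₁ − p₀) / p₁.
PN = (0.365 − 0.0248) / 0.365 = 0.3402 / 0.365 ≈ 0.9321

PN ≈ 0.932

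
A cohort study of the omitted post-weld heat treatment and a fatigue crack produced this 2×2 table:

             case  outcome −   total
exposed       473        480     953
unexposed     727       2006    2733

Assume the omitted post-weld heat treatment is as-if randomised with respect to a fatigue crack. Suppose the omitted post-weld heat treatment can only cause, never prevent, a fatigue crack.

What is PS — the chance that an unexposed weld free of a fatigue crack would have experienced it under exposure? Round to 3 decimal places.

PS ≈ 0.314

p₁ = P(outcome | exposed) = 473/953 = 0.49633
p₀ = P(outcome | unexposed) = 727/2733 = 0.26601
Under exogeneity and monotonicity, PS = (p₁ − p₀)/(1 − p₀).
PS = (0.49633 − 0.26601) / 0.73399 ≈ 0.3138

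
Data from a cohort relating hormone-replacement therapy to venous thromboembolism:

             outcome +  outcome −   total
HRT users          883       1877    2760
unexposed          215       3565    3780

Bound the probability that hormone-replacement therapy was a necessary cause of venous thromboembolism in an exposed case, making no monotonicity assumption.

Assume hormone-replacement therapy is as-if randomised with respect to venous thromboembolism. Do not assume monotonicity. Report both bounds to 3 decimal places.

0.822 ≤ PN ≤ 1.000

p₁ = P(outcome | exposed) = 883/2760 = 0.31993
p₀ = P(outcome | unexposed) = 215/3780 = 0.056878
Under exogeneity alone the bounds on PN are max{0,(p₁−p₀)/p₁} ≤ PN ≤ min{1,(1−p₀)/p₁}.
  lower = (p₁ − p₀)/p₁ = 0.26305 / 0.31993 ≈ 0.8222
  upper = min{1, (1 − p₀)/p₁} = 0.94312 / 0.31993 ≈ 2.9479 → capped at 1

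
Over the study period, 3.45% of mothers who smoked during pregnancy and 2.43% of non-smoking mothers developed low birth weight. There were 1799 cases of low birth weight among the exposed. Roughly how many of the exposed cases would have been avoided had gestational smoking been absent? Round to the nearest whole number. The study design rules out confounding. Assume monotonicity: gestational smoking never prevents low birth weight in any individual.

p₁ = 0.0345, p₀ = 0.0243.
PN = (p₁ − p₀)/p₁ = (0.0345 − 0.0243) / 0.0345 ≈ 0.29565.
Attributable cases ≈ PN × (exposed cases) = 0.29565 × 1799 ≈ 531.88.

about 532 cases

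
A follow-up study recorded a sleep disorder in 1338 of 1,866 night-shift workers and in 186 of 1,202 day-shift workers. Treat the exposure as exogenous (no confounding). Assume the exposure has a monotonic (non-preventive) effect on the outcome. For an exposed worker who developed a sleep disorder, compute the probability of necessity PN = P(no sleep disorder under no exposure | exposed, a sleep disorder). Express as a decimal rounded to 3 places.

p₁ = P(outcome | exposed) = 1338/1866 = 0.71704
p₀ = P(outcome | unexposed) = 186/1202 = 0.15474
Under exogeneity and monotonicity, PN = (p₁ − p₀) / p₁.
PN = (0.71704 − 0.15474) / 0.71704 = 0.5623 / 0.71704 ≈ 0.7842

PN ≈ 0.784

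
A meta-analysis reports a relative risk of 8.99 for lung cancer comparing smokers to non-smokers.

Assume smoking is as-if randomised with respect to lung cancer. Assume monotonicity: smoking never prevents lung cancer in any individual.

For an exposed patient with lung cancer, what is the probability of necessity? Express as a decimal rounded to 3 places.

Under exogeneity and monotonicity, PN = (RR − 1) / RR = 1 − 1/RR.
PN = (8.99 − 1) / 8.99 = 7.99 / 8.99 ≈ 0.8888

PN ≈ 0.889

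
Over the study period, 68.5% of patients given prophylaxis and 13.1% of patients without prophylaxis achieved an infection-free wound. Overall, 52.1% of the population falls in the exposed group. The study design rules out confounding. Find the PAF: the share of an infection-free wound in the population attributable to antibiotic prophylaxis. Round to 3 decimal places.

p₁ = 0.685, p₀ = 0.131.
Overall risk P(Y=1) = π·p₁ + (1−π)·p₀ = 0.521×0.685 + 0.479×0.131 = 0.41963.
Under exogeneity, PAF = [P(Y=1) − p₀] / P(Y=1).
PAF = (0.41963 − 0.131) / 0.41963 ≈ 0.6878

PAF ≈ 0.688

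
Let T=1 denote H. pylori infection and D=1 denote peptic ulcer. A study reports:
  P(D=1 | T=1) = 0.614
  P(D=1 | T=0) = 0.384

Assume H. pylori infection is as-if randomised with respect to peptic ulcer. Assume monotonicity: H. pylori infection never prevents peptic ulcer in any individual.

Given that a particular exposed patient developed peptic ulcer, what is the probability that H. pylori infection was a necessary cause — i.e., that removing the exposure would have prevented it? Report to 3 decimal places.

PN ≈ 0.375

Let p₁ = 0.614, p₀ = 0.384.
Under exogeneity and monotonicity, PN = (p₁ − p₀) / p₁.
PN = (0.614 − 0.384) / 0.614 = 0.23 / 0.614 ≈ 0.3746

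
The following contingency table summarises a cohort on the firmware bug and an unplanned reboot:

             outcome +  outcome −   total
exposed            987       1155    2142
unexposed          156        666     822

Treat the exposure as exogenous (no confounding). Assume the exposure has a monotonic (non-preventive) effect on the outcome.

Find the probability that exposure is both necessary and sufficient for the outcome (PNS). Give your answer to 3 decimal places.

p₁ = P(outcome | exposed) = 987/2142 = 0.46078
p₀ = P(outcome | unexposed) = 156/822 = 0.18978
Under exogeneity and monotonicity, PNS = p₁ − p₀.
PNS = 0.46078 − 0.18978 = 0.271

PNS ≈ 0.271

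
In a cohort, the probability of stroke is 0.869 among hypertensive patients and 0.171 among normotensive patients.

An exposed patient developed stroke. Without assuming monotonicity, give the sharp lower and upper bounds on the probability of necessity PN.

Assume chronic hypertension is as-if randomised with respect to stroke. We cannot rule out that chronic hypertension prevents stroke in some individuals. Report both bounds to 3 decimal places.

Let p₁ = 0.869, p₀ = 0.171.
Under exogeneity alone the bounds on PN are max{0,(p₁−p₀)/p₁} ≤ PN ≤ min{1,(1−p₀)/p₁}.
  lower = (p₁ − p₀)/p₁ = 0.698 / 0.869 ≈ 0.8032
  upper = min{1, (1 − p₀)/p₁} = 0.829 / 0.869 ≈ 0.9540

0.803 ≤ PN ≤ 0.954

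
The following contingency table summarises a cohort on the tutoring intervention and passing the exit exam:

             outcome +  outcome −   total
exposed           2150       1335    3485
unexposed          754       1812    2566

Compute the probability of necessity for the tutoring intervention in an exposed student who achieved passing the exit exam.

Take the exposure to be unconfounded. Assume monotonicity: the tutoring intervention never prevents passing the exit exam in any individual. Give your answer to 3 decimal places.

PN ≈ 0.524

p₁ = P(outcome | exposed) = 2150/3485 = 0.61693
p₀ = P(outcome | unexposed) = 754/2566 = 0.29384
Under exogeneity and monotonicity, PN = (p₁ − p₀) / p₁.
PN = (0.61693 − 0.29384) / 0.61693 = 0.32309 / 0.61693 ≈ 0.5237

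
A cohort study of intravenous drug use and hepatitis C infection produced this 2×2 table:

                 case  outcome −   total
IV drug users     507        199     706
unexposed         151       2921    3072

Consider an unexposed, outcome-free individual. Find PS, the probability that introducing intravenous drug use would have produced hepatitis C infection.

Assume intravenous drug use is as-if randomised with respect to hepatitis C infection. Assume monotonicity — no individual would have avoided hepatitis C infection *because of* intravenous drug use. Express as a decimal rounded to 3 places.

p₁ = P(outcome | exposed) = 507/706 = 0.71813
p₀ = P(outcome | unexposed) = 151/3072 = 0.049154
Under exogeneity and monotonicity, PS = (p₁ − p₀)/(1 − p₀).
PS = (0.71813 − 0.049154) / 0.95085 ≈ 0.7036

PS ≈ 0.704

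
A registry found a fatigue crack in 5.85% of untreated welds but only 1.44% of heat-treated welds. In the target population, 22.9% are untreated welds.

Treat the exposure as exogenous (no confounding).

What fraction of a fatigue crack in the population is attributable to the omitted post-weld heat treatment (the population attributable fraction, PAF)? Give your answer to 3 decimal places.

PAF ≈ 0.412

p₁ = 0.0585, p₀ = 0.0144.
Overall risk P(Y=1) = π·p₁ + (1−π)·p₀ = 0.229×0.0585 + 0.771×0.0144 = 0.024499.
Under exogeneity, PAF = [P(Y=1) − p₀] / P(Y=1).
PAF = (0.024499 − 0.0144) / 0.024499 ≈ 0.4122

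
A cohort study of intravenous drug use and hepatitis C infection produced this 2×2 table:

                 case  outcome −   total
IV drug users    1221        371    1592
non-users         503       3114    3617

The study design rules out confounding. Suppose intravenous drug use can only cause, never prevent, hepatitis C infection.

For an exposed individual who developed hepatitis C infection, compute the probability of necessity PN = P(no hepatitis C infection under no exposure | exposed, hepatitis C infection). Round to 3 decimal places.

p₁ = P(outcome | exposed) = 1221/1592 = 0.76696
p₀ = P(outcome | unexposed) = 503/3617 = 0.13907
Under exogeneity and monotonicity, PN = (p₁ − p₀) / p₁.
PN = (0.76696 − 0.13907) / 0.76696 = 0.62789 / 0.76696 ≈ 0.8187

PN ≈ 0.819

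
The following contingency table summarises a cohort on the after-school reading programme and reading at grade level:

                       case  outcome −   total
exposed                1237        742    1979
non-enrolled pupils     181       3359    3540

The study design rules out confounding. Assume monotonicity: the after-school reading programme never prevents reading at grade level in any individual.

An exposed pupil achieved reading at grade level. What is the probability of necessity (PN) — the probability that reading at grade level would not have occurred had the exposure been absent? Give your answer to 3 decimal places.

PN ≈ 0.918

p₁ = P(outcome | exposed) = 1237/1979 = 0.62506
p₀ = P(outcome | unexposed) = 181/3540 = 0.05113
Under exogeneity and monotonicity, PN = (p₁ − p₀)/p₁.
PN = (0.62506 − 0.05113) / 0.62506 ≈ 0.9182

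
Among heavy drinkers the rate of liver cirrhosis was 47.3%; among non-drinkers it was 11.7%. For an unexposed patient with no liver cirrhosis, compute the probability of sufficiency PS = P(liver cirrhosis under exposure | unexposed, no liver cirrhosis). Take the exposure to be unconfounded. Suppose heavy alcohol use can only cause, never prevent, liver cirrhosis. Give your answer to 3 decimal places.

p₁ = 0.473, p₀ = 0.117.
Under exogeneity and monotonicity, PS = (p₁ − p₀) / (1 − p₀).
PS = (0.473 − 0.117) / (1 − 0.117) = 0.356 / 0.883 ≈ 0.4032

PS ≈ 0.403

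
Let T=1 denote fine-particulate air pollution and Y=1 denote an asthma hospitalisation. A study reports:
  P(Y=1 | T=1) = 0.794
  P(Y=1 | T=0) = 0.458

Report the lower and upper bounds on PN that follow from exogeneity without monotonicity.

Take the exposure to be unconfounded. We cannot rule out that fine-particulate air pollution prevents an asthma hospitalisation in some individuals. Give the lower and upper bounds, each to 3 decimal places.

Let p₁ = 0.794, p₀ = 0.458.
Under exogeneity alone the bounds on PN are max{0,(p₁−p₀)/p₁} ≤ PN ≤ min{1,(1−p₀)/p₁}.
  lower = (p₁ − p₀)/p₁ = 0.336 / 0.794 ≈ 0.4232
  upper = min{1, (1 − p₀)/p₁} = 0.542 / 0.794 ≈ 0.6826

0.423 ≤ PN ≤ 0.683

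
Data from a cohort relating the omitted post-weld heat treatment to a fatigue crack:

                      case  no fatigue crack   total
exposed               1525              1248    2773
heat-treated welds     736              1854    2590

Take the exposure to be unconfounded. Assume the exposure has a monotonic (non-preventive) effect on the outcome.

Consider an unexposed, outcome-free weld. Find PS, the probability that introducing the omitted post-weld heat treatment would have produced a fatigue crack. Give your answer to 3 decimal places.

p₁ = P(outcome | exposed) = 1525/2773 = 0.54995
p₀ = P(outcome | unexposed) = 736/2590 = 0.28417
Under exogeneity and monotonicity, PS = (p₁ − p₀)/(1 − p₀).
PS = (0.54995 − 0.28417) / 0.71583 ≈ 0.3713

PS ≈ 0.371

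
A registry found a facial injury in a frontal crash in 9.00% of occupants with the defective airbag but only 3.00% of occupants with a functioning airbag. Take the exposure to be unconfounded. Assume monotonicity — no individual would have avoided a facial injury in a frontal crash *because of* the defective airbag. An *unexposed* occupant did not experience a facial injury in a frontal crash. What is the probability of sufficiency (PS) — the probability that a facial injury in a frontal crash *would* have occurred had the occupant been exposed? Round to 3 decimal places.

p₁ = 0.09, p₀ = 0.03.
Under exogeneity and monotonicity, PS = (p₁ − p₀) / (1 − p₀).
PS = (0.09 − 0.03) / (1 − 0.03) = 0.06 / 0.97 ≈ 0.0619

PS ≈ 0.062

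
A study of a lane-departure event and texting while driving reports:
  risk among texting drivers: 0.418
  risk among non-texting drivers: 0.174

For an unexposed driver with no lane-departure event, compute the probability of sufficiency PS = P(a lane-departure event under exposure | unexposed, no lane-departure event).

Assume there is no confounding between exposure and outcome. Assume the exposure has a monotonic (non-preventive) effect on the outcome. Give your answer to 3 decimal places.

Let p₁ = 0.418, p₀ = 0.174.
Under exogeneity and monotonicity, PS = (p₁ − p₀) / (1 − p₀).
PS = (0.418 − 0.174) / (1 − 0.174) = 0.244 / 0.826 ≈ 0.2954

PS ≈ 0.295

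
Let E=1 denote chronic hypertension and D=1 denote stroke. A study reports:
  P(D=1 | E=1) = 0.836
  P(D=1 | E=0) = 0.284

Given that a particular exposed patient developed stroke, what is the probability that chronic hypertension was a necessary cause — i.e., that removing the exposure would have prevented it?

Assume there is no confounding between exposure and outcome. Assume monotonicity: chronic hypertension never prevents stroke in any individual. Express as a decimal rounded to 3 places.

Let p₁ = 0.836, p₀ = 0.284.
Under exogeneity and monotonicity, PN = (p₁ − p₀) / p₁.
PN = (0.836 − 0.284) / 0.836 = 0.552 / 0.836 ≈ 0.6603

PN ≈ 0.660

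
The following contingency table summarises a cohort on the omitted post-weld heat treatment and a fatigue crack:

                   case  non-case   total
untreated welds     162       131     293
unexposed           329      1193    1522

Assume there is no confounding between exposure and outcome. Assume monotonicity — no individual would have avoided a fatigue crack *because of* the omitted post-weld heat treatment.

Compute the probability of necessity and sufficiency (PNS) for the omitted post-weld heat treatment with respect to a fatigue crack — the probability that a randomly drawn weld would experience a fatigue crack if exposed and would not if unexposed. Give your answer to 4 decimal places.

p₁ = P(outcome | exposed) = 162/293 = 0.5529
p₀ = P(outcome | unexposed) = 329/1522 = 0.21616
Under exogeneity and monotonicity, PNS = p₁ − p₀.
PNS = 0.5529 − 0.21616 = 0.33674

PNS ≈ 0.3367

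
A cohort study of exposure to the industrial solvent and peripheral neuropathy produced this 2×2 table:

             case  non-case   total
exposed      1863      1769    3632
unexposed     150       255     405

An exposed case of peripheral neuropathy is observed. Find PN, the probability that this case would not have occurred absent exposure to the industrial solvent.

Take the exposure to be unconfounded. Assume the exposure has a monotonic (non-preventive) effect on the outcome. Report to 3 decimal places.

PN ≈ 0.278

p₁ = P(outcome | exposed) = 1863/3632 = 0.51294
p₀ = P(outcome | unexposed) = 150/405 = 0.37037
Under exogeneity and monotonicity, PN = (p₁ − p₀) / p₁.
PN = (0.51294 − 0.37037) / 0.51294 = 0.14257 / 0.51294 ≈ 0.2779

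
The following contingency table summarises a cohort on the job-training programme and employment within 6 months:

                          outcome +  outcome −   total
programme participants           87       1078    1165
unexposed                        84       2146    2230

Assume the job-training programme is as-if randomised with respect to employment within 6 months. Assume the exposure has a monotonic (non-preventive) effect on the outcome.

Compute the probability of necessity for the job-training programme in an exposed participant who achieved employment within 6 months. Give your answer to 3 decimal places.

p₁ = P(outcome | exposed) = 87/1165 = 0.074678
p₀ = P(outcome | unexposed) = 84/2230 = 0.037668
Under exogeneity and monotonicity, PN = (p₁ − p₀)/p₁.
PN = (0.074678 − 0.037668) / 0.074678 ≈ 0.4956

PN ≈ 0.496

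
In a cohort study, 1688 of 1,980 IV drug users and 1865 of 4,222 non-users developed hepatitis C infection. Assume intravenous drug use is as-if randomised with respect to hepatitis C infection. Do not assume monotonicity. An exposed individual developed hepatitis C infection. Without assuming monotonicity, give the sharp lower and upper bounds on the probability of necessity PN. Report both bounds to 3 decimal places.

0.482 ≤ PN ≤ 0.655

p₁ = P(outcome | exposed) = 1688/1980 = 0.85253
p₀ = P(outcome | unexposed) = 1865/4222 = 0.44173
Under exogeneity alone the bounds on PN are max{0,(p₁−p₀)/p₁} ≤ PN ≤ min{1,(1−p₀)/p₁}.
  lower = (p₁ − p₀)/p₁ = 0.41079 / 0.85253 ≈ 0.4819
  upper = min{1, (1 − p₀)/p₁} = 0.55827 / 0.85253 ≈ 0.6548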